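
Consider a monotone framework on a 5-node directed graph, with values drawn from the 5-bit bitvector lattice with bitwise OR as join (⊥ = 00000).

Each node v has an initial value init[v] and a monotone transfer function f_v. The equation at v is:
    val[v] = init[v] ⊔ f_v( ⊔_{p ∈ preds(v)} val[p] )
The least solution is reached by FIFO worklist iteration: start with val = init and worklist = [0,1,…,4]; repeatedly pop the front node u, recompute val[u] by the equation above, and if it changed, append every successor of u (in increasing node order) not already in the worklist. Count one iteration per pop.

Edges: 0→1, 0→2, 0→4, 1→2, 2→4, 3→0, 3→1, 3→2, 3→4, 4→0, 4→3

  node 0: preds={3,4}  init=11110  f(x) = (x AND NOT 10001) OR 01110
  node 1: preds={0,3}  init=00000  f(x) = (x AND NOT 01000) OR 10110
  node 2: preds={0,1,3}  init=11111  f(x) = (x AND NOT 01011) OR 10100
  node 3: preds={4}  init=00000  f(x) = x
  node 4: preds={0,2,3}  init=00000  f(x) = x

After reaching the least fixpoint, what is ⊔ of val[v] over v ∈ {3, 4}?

11111

Iteration log — 11 steps:
  step 1. node 0  ⊔preds=00000  new=11110  stable
  step 2. node 1  ⊔preds=11110  new=10110  old=00000  +wl: 
  step 3. node 2  ⊔preds=11110  new=11111  stable
  step 4. node 3  ⊔preds=00000  new=00000  stable
  step 5. node 4  ⊔preds=11111  new=11111  old=00000  +wl: 0,3
  step 6. node 0  ⊔preds=11111  new=11110  stable
  step 7. node 3  ⊔preds=11111  new=11111  old=00000  +wl: 0,1,2,4
  step 8. node 0  ⊔preds=11111  new=11110  stable
  step 9. node 1  ⊔preds=11111  new=10111  old=10110  +wl: 
  step 10. node 2  ⊔preds=11111  new=11111  stable
  step 11. node 4  ⊔preds=11111  new=11111  stable

Least fixpoint reached:
  node 0: 11110
  node 1: 10111
  node 2: 11111
  node 3: 11111
  node 4: 11111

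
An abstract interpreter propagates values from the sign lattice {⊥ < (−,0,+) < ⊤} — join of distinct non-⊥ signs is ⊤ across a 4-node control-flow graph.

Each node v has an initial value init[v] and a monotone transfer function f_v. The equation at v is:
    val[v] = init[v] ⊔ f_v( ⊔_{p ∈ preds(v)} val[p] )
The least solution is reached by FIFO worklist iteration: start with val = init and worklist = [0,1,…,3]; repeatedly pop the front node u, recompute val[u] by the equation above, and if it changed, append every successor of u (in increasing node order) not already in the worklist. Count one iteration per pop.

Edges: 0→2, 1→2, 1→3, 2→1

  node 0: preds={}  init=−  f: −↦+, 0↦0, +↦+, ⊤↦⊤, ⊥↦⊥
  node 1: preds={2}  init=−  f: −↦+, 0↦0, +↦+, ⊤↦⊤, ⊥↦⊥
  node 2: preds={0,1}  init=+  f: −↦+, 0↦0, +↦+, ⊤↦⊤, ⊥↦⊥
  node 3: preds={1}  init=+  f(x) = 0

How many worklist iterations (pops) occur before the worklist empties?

Trace (5 dequeues):
  [1] u=0 | in ⊥ | out − | ==
  [2] u=1 | in + | out ⊤ | prev − | push {}
  [3] u=2 | in ⊤ | out ⊤ | prev + | push {1}
  [4] u=3 | in ⊤ | out ⊤ | prev + | push {}
  [5] u=1 | in ⊤ | out ⊤ | ==

Converged values:
  [0] −
  [1] ⊤
  [2] ⊤
  [3] ⊤

5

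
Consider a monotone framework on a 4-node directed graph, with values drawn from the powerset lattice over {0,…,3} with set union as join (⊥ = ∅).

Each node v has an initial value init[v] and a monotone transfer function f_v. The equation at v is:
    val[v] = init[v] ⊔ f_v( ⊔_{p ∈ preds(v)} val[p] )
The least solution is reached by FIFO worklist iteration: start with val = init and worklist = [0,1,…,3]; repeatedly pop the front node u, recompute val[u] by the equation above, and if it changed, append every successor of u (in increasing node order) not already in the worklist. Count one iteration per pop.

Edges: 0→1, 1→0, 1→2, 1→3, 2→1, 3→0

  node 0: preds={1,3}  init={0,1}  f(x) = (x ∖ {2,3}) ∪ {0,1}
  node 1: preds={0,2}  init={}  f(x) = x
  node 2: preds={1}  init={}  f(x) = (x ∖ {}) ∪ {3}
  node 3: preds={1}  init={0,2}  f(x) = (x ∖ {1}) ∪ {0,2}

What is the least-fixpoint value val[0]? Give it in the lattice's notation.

Iteration log — 10 steps:
  step 1. node 0  ⊔preds={0,2}  new={0,1}  stable
  step 2. node 1  ⊔preds={0,1}  new={0,1}  old={}  +wl: 0
  step 3. node 2  ⊔preds={0,1}  new={0,1,3}  old={}  +wl: 1
  step 4. node 3  ⊔preds={0,1}  new={0,2}  stable
  step 5. node 0  ⊔preds={0,1,2}  new={0,1}  stable
  step 6. node 1  ⊔preds={0,1,3}  new={0,1,3}  old={0,1}  +wl: 0,2,3
  step 7. node 0  ⊔preds={0,1,2,3}  new={0,1}  stable
  step 8. node 2  ⊔preds={0,1,3}  new={0,1,3}  stable
  step 9. node 3  ⊔preds={0,1,3}  new={0,2,3}  old={0,2}  +wl: 0
  step 10. node 0  ⊔preds={0,1,2,3}  new={0,1}  stable

Least fixpoint reached:
  node 0: {0,1}
  node 1: {0,1,3}
  node 2: {0,1,3}
  node 3: {0,2,3}

{0,1}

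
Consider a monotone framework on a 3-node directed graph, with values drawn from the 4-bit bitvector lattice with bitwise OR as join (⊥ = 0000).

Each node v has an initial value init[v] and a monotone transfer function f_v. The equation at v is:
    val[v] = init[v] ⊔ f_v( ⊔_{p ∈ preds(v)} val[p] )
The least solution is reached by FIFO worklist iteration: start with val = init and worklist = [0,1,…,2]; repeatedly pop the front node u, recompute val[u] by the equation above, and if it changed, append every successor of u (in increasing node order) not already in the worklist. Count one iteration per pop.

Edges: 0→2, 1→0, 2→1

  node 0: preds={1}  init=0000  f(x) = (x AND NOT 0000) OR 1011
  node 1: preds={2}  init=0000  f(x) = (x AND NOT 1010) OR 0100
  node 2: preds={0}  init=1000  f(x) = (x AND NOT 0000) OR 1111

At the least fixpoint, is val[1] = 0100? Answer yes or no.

no

Worklist (7 pops):
  #1 pop 0: in=0000 → 1011 (was 0000); enqueue []
  #2 pop 1: in=1000 → 0100 (was 0000); enqueue [0]
  #3 pop 2: in=1011 → 1111 (was 1000); enqueue [1]
  #4 pop 0: in=0100 → 1111 (was 1011); enqueue [2]
  #5 pop 1: in=1111 → 0101 (was 0100); enqueue [0]
  #6 pop 2: in=1111 → 1111 (no change)
  #7 pop 0: in=0101 → 1111 (no change)

Fixpoint:
  val[0] = 1111
  val[1] = 0101
  val[2] = 1111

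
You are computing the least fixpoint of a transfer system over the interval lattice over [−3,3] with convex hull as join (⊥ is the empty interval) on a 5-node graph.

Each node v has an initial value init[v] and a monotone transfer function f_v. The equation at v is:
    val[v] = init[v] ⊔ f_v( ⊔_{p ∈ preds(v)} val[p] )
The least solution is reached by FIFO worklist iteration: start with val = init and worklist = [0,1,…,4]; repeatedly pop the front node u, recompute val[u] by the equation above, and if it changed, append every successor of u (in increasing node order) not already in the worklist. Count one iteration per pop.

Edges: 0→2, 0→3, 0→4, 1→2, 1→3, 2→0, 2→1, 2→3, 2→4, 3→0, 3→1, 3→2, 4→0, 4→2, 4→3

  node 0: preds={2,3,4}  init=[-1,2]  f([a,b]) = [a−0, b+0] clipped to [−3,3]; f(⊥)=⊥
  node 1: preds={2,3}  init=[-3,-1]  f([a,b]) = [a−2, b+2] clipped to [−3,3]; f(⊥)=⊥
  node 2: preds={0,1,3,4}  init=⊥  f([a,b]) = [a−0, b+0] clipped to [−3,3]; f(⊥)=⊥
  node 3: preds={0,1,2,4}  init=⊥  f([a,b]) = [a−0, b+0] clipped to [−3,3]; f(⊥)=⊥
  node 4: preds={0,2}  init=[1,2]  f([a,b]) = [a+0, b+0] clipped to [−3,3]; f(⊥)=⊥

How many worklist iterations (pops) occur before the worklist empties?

Iteration log — 15 steps:
  step 1. node 0  ⊔preds=[1,2]  new=[-1,2]  stable
  step 2. node 1  ⊔preds=⊥  new=[-3,-1]  stable
  step 3. node 2  ⊔preds=[-3,2]  new=[-3,2]  old=⊥  +wl: 0,1
  step 4. node 3  ⊔preds=[-3,2]  new=[-3,2]  old=⊥  +wl: 2
  step 5. node 4  ⊔preds=[-3,2]  new=[-3,2]  old=[1,2]  +wl: 3
  step 6. node 0  ⊔preds=[-3,2]  new=[-3,2]  old=[-1,2]  +wl: 4
  step 7. node 1  ⊔preds=[-3,2]  new=[-3,3]  old=[-3,-1]  +wl: 
  step 8. node 2  ⊔preds=[-3,3]  new=[-3,3]  old=[-3,2]  +wl: 0,1
  step 9. node 3  ⊔preds=[-3,3]  new=[-3,3]  old=[-3,2]  +wl: 2
  step 10. node 4  ⊔preds=[-3,3]  new=[-3,3]  old=[-3,2]  +wl: 3
  step 11. node 0  ⊔preds=[-3,3]  new=[-3,3]  old=[-3,2]  +wl: 4
  step 12. node 1  ⊔preds=[-3,3]  new=[-3,3]  stable
  step 13. node 2  ⊔preds=[-3,3]  new=[-3,3]  stable
  step 14. node 3  ⊔preds=[-3,3]  new=[-3,3]  stable
  step 15. node 4  ⊔preds=[-3,3]  new=[-3,3]  stable

Least fixpoint reached:
  node 0: [-3,3]
  node 1: [-3,3]
  node 2: [-3,3]
  node 3: [-3,3]
  node 4: [-3,3]

15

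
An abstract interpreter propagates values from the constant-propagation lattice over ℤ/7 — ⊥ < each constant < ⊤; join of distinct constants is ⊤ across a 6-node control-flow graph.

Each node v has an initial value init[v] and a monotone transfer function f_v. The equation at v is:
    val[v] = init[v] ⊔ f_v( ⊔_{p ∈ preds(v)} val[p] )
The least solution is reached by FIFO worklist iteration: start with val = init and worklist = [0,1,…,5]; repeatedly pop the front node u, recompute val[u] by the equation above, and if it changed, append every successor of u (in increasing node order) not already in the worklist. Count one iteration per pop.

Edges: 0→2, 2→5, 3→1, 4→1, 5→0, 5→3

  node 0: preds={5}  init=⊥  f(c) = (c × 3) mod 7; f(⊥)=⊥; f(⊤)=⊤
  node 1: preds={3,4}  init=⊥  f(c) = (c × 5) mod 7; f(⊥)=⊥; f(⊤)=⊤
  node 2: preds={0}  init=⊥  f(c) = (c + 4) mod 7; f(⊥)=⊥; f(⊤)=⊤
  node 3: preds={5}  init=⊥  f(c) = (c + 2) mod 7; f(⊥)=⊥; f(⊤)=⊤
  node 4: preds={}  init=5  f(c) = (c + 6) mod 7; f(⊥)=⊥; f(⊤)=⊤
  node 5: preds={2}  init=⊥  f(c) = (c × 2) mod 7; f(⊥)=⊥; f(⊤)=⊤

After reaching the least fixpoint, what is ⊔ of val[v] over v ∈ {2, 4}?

5

Trace (6 dequeues):
  [1] u=0 | in ⊥ | out ⊥ | ==
  [2] u=1 | in 5 | out 4 | prev ⊥ | push {}
  [3] u=2 | in ⊥ | out ⊥ | ==
  [4] u=3 | in ⊥ | out ⊥ | ==
  [5] u=4 | in ⊥ | out 5 | ==
  [6] u=5 | in ⊥ | out ⊥ | ==

Converged values:
  [0] ⊥
  [1] 4
  [2] ⊥
  [3] ⊥
  [4] 5
  [5] ⊥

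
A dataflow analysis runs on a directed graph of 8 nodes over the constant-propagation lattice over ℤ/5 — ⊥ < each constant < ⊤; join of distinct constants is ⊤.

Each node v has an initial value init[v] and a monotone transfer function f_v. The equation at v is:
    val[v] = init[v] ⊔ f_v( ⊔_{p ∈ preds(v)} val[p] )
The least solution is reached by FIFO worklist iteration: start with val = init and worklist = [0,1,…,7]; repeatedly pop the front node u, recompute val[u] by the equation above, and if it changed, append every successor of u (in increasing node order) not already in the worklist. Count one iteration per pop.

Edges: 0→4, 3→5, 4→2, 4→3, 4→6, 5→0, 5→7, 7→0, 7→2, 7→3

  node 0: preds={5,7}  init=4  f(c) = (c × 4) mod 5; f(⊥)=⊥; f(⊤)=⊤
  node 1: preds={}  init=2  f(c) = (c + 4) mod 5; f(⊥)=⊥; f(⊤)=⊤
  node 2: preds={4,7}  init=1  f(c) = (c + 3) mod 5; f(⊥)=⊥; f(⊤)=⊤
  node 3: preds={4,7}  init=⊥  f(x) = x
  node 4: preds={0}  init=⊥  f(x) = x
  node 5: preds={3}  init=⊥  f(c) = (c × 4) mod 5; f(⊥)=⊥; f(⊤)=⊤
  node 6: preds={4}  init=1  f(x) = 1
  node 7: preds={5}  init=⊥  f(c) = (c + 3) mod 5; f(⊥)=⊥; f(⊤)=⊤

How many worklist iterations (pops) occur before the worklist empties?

26

Worklist (26 pops):
  #1 pop 0: in=⊥ → 4 (no change)
  #2 pop 1: in=⊥ → 2 (no change)
  #3 pop 2: in=⊥ → 1 (no change)
  #4 pop 3: in=⊥ → ⊥ (no change)
  #5 pop 4: in=4 → 4 (was ⊥); enqueue [2,3]
  #6 pop 5: in=⊥ → ⊥ (no change)
  #7 pop 6: in=4 → 1 (no change)
  #8 pop 7: in=⊥ → ⊥ (no change)
  #9 pop 2: in=4 → ⊤ (was 1); enqueue []
  #10 pop 3: in=4 → 4 (was ⊥); enqueue [5]
  #11 pop 5: in=4 → 1 (was ⊥); enqueue [0,7]
  #12 pop 0: in=1 → 4 (no change)
  #13 pop 7: in=1 → 4 (was ⊥); enqueue [0,2,3]
  #14 pop 0: in=⊤ → ⊤ (was 4); enqueue [4]
  #15 pop 2: in=4 → ⊤ (no change)
  #16 pop 3: in=4 → 4 (no change)
  #17 pop 4: in=⊤ → ⊤ (was 4); enqueue [2,3,6]
  #18 pop 2: in=⊤ → ⊤ (no change)
  #19 pop 3: in=⊤ → ⊤ (was 4); enqueue [5]
  #20 pop 6: in=⊤ → 1 (no change)
  #21 pop 5: in=⊤ → ⊤ (was 1); enqueue [0,7]
  #22 pop 0: in=⊤ → ⊤ (no change)
  #23 pop 7: in=⊤ → ⊤ (was 4); enqueue [0,2,3]
  #24 pop 0: in=⊤ → ⊤ (no change)
  #25 pop 2: in=⊤ → ⊤ (no change)
  #26 pop 3: in=⊤ → ⊤ (no change)

Fixpoint:
  val[0] = ⊤
  val[1] = 2
  val[2] = ⊤
  val[3] = ⊤
  val[4] = ⊤
  val[5] = ⊤
  val[6] = 1
  val[7] = ⊤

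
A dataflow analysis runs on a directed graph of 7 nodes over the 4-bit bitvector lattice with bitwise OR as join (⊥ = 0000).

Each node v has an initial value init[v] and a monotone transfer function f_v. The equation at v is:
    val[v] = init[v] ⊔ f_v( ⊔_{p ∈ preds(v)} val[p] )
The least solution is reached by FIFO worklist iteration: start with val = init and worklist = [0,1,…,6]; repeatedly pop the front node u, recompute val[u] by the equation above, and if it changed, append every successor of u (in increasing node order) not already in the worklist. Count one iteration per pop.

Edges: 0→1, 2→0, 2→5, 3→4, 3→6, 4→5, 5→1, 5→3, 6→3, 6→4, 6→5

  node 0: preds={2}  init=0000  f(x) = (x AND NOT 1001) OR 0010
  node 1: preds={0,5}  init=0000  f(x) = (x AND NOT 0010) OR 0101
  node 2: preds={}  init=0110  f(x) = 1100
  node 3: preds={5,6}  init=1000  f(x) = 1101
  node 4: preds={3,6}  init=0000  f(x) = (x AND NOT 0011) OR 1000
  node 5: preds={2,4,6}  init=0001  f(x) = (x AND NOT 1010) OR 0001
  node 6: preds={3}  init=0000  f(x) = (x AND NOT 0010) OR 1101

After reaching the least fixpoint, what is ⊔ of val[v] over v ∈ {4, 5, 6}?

Iteration log — 12 steps:
  step 1. node 0  ⊔preds=0110  new=0110  old=0000  +wl: 
  step 2. node 1  ⊔preds=0111  new=0101  old=0000  +wl: 
  step 3. node 2  ⊔preds=0000  new=1110  old=0110  +wl: 0
  step 4. node 3  ⊔preds=0001  new=1101  old=1000  +wl: 
  step 5. node 4  ⊔preds=1101  new=1100  old=0000  +wl: 
  step 6. node 5  ⊔preds=1110  new=0101  old=0001  +wl: 1,3
  step 7. node 6  ⊔preds=1101  new=1101  old=0000  +wl: 4,5
  step 8. node 0  ⊔preds=1110  new=0110  stable
  step 9. node 1  ⊔preds=0111  new=0101  stable
  step 10. node 3  ⊔preds=1101  new=1101  stable
  step 11. node 4  ⊔preds=1101  new=1100  stable
  step 12. node 5  ⊔preds=1111  new=0101  stable

Least fixpoint reached:
  node 0: 0110
  node 1: 0101
  node 2: 1110
  node 3: 1101
  node 4: 1100
  node 5: 0101
  node 6: 1101

1101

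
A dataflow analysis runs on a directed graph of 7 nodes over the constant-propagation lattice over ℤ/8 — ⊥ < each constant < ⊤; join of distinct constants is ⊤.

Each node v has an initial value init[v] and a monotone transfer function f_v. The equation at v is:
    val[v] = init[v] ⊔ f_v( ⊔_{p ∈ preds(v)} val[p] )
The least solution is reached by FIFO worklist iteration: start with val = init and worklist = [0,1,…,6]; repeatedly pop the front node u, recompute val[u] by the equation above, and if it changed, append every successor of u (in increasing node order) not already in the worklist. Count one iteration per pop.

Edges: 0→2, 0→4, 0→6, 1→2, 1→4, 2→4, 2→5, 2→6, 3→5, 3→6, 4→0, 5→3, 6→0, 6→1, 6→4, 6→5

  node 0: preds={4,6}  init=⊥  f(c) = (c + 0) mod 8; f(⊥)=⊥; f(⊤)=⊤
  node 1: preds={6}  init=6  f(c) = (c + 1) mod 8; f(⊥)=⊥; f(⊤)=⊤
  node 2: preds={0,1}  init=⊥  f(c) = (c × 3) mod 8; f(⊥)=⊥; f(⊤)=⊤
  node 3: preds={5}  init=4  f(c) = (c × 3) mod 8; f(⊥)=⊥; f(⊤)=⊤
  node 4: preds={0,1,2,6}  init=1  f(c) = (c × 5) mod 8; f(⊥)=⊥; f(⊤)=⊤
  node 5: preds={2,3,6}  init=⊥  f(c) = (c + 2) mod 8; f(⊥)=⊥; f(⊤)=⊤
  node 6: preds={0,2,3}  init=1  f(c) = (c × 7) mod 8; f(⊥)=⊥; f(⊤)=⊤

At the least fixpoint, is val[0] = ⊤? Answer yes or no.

yes

Trace (14 dequeues):
  [1] u=0 | in 1 | out 1 | prev ⊥ | push {}
  [2] u=1 | in 1 | out ⊤ | prev 6 | push {}
  [3] u=2 | in ⊤ | out ⊤ | prev ⊥ | push {}
  [4] u=3 | in ⊥ | out 4 | ==
  [5] u=4 | in ⊤ | out ⊤ | prev 1 | push {0}
  [6] u=5 | in ⊤ | out ⊤ | prev ⊥ | push {3}
  [7] u=6 | in ⊤ | out ⊤ | prev 1 | push {1,4,5}
  [8] u=0 | in ⊤ | out ⊤ | prev 1 | push {2,6}
  [9] u=3 | in ⊤ | out ⊤ | prev 4 | push {}
  [10] u=1 | in ⊤ | out ⊤ | ==
  [11] u=4 | in ⊤ | out ⊤ | ==
  [12] u=5 | in ⊤ | out ⊤ | ==
  [13] u=2 | in ⊤ | out ⊤ | ==
  [14] u=6 | in ⊤ | out ⊤ | ==

Converged values:
  [0] ⊤
  [1] ⊤
  [2] ⊤
  [3] ⊤
  [4] ⊤
  [5] ⊤
  [6] ⊤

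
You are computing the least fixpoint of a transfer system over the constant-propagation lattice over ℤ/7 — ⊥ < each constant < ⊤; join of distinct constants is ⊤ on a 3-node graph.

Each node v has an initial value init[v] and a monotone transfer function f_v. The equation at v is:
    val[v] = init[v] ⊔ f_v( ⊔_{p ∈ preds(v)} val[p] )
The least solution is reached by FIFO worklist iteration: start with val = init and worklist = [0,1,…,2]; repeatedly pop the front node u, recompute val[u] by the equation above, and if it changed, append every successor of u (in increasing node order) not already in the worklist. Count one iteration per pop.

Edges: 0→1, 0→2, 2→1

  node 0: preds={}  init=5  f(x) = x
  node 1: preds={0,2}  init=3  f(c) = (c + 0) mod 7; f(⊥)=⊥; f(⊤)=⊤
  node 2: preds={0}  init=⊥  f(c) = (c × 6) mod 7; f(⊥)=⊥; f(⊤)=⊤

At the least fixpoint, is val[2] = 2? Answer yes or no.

Iteration log — 4 steps:
  step 1. node 0  ⊔preds=⊥  new=5  stable
  step 2. node 1  ⊔preds=5  new=⊤  old=3  +wl: 
  step 3. node 2  ⊔preds=5  new=2  old=⊥  +wl: 1
  step 4. node 1  ⊔preds=⊤  new=⊤  stable

Least fixpoint reached:
  node 0: 5
  node 1: ⊤
  node 2: 2

yes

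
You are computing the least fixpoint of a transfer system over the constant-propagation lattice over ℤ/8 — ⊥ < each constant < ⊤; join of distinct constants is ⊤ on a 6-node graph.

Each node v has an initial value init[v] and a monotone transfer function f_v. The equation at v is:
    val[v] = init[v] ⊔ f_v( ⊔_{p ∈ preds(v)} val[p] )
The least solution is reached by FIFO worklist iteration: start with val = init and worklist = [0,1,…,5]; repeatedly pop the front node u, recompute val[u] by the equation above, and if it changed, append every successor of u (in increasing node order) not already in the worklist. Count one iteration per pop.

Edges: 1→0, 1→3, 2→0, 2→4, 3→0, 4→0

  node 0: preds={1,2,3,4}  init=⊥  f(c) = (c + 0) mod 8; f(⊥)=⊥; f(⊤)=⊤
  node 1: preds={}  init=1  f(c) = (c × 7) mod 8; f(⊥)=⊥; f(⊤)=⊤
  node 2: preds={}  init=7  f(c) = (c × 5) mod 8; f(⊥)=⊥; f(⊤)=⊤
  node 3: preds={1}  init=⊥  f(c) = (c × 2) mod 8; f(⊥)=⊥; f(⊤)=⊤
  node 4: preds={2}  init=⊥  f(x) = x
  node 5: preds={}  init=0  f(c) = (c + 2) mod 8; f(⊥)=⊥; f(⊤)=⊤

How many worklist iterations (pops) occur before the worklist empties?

7

Trace (7 dequeues):
  [1] u=0 | in ⊤ | out ⊤ | prev ⊥ | push {}
  [2] u=1 | in ⊥ | out 1 | ==
  [3] u=2 | in ⊥ | out 7 | ==
  [4] u=3 | in 1 | out 2 | prev ⊥ | push {0}
  [5] u=4 | in 7 | out 7 | prev ⊥ | push {}
  [6] u=5 | in ⊥ | out 0 | ==
  [7] u=0 | in ⊤ | out ⊤ | ==

Converged values:
  [0] ⊤
  [1] 1
  [2] 7
  [3] 2
  [4] 7
  [5] 0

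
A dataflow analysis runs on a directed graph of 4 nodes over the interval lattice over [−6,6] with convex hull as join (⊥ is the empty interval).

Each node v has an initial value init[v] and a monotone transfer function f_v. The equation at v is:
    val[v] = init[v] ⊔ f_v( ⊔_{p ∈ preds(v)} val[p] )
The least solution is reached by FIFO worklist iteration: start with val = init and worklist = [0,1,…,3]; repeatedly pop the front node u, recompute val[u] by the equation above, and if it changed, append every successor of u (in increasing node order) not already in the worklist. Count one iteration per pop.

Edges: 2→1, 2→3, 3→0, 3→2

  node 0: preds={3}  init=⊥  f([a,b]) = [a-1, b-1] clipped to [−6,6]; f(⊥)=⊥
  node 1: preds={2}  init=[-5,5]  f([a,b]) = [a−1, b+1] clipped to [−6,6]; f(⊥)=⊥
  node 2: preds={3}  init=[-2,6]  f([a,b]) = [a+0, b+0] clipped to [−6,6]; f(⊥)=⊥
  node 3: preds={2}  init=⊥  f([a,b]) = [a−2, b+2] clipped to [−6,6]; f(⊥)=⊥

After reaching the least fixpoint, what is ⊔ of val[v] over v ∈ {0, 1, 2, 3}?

Iteration log — 12 steps:
  step 1. node 0  ⊔preds=⊥  new=⊥  stable
  step 2. node 1  ⊔preds=[-2,6]  new=[-5,6]  old=[-5,5]  +wl: 
  step 3. node 2  ⊔preds=⊥  new=[-2,6]  stable
  step 4. node 3  ⊔preds=[-2,6]  new=[-4,6]  old=⊥  +wl: 0,2
  step 5. node 0  ⊔preds=[-4,6]  new=[-5,5]  old=⊥  +wl: 
  step 6. node 2  ⊔preds=[-4,6]  new=[-4,6]  old=[-2,6]  +wl: 1,3
  step 7. node 1  ⊔preds=[-4,6]  new=[-5,6]  stable
  step 8. node 3  ⊔preds=[-4,6]  new=[-6,6]  old=[-4,6]  +wl: 0,2
  step 9. node 0  ⊔preds=[-6,6]  new=[-6,5]  old=[-5,5]  +wl: 
  step 10. node 2  ⊔preds=[-6,6]  new=[-6,6]  old=[-4,6]  +wl: 1,3
  step 11. node 1  ⊔preds=[-6,6]  new=[-6,6]  old=[-5,6]  +wl: 
  step 12. node 3  ⊔preds=[-6,6]  new=[-6,6]  stable

Least fixpoint reached:
  node 0: [-6,5]
  node 1: [-6,6]
  node 2: [-6,6]
  node 3: [-6,6]

[-6,6]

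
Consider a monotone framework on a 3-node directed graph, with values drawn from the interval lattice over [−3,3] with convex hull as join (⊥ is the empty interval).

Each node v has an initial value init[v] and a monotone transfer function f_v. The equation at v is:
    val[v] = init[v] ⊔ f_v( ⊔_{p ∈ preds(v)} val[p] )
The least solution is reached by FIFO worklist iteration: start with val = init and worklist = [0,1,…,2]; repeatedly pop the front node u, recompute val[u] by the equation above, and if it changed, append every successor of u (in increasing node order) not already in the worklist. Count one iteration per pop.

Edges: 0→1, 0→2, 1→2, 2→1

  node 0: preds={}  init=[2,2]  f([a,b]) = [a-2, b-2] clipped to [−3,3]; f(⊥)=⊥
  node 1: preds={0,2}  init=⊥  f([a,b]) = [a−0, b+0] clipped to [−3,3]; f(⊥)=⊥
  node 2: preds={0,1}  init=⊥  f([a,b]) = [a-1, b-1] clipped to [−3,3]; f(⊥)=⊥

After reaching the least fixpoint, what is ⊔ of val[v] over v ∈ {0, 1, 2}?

[-3,2]

Worklist (13 pops):
  #1 pop 0: in=⊥ → [2,2] (no change)
  #2 pop 1: in=[2,2] → [2,2] (was ⊥); enqueue []
  #3 pop 2: in=[2,2] → [1,1] (was ⊥); enqueue [1]
  #4 pop 1: in=[1,2] → [1,2] (was [2,2]); enqueue [2]
  #5 pop 2: in=[1,2] → [0,1] (was [1,1]); enqueue [1]
  #6 pop 1: in=[0,2] → [0,2] (was [1,2]); enqueue [2]
  #7 pop 2: in=[0,2] → [-1,1] (was [0,1]); enqueue [1]
  #8 pop 1: in=[-1,2] → [-1,2] (was [0,2]); enqueue [2]
  #9 pop 2: in=[-1,2] → [-2,1] (was [-1,1]); enqueue [1]
  #10 pop 1: in=[-2,2] → [-2,2] (was [-1,2]); enqueue [2]
  #11 pop 2: in=[-2,2] → [-3,1] (was [-2,1]); enqueue [1]
  #12 pop 1: in=[-3,2] → [-3,2] (was [-2,2]); enqueue [2]
  #13 pop 2: in=[-3,2] → [-3,1] (no change)

Fixpoint:
  val[0] = [2,2]
  val[1] = [-3,2]
  val[2] = [-3,1]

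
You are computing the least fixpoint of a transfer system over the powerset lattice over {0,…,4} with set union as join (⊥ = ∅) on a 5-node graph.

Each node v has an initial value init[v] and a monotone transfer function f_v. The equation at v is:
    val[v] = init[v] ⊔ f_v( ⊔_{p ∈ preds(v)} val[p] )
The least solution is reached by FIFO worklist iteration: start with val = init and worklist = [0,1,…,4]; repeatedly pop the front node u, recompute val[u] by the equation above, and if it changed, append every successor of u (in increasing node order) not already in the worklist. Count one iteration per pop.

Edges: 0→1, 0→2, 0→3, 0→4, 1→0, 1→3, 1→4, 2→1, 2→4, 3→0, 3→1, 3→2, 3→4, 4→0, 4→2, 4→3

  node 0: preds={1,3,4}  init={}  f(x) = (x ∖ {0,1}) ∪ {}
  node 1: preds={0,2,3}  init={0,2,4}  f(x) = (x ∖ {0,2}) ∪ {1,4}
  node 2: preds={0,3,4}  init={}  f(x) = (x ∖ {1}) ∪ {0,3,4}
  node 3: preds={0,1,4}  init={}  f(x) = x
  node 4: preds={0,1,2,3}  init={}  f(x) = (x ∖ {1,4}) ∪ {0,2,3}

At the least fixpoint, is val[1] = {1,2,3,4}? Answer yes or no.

Trace (13 dequeues):
  [1] u=0 | in {0,2,4} | out {2,4} | prev {} | push {}
  [2] u=1 | in {2,4} | out {0,1,2,4} | prev {0,2,4} | push {0}
  [3] u=2 | in {2,4} | out {0,2,3,4} | prev {} | push {1}
  [4] u=3 | in {0,1,2,4} | out {0,1,2,4} | prev {} | push {2}
  [5] u=4 | in {0,1,2,3,4} | out {0,2,3} | prev {} | push {3}
  [6] u=0 | in {0,1,2,3,4} | out {2,3,4} | prev {2,4} | push {4}
  [7] u=1 | in {0,1,2,3,4} | out {0,1,2,3,4} | prev {0,1,2,4} | push {0}
  [8] u=2 | in {0,1,2,3,4} | out {0,2,3,4} | ==
  [9] u=3 | in {0,1,2,3,4} | out {0,1,2,3,4} | prev {0,1,2,4} | push {1,2}
  [10] u=4 | in {0,1,2,3,4} | out {0,2,3} | ==
  [11] u=0 | in {0,1,2,3,4} | out {2,3,4} | ==
  [12] u=1 | in {0,1,2,3,4} | out {0,1,2,3,4} | ==
  [13] u=2 | in {0,1,2,3,4} | out {0,2,3,4} | ==

Converged values:
  [0] {2,3,4}
  [1] {0,1,2,3,4}
  [2] {0,2,3,4}
  [3] {0,1,2,3,4}
  [4] {0,2,3}

no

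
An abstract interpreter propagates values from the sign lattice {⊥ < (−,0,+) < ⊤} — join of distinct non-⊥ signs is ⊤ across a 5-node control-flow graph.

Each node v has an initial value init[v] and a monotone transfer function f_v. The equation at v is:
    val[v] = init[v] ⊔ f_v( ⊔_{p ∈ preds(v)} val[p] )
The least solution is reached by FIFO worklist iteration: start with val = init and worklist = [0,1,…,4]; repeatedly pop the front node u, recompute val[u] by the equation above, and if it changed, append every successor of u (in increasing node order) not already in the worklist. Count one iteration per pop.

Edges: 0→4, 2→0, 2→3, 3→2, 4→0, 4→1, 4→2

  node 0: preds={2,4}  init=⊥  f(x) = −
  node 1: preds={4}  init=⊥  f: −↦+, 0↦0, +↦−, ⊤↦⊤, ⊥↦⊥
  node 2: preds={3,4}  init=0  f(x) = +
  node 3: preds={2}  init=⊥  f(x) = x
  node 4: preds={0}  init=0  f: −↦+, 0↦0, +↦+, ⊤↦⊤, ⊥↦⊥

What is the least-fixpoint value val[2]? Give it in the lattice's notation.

⊤

Iteration log — 8 steps:
  step 1. node 0  ⊔preds=0  new=−  old=⊥  +wl: 
  step 2. node 1  ⊔preds=0  new=0  old=⊥  +wl: 
  step 3. node 2  ⊔preds=0  new=⊤  old=0  +wl: 0
  step 4. node 3  ⊔preds=⊤  new=⊤  old=⊥  +wl: 2
  step 5. node 4  ⊔preds=−  new=⊤  old=0  +wl: 1
  step 6. node 0  ⊔preds=⊤  new=−  stable
  step 7. node 2  ⊔preds=⊤  new=⊤  stable
  step 8. node 1  ⊔preds=⊤  new=⊤  old=0  +wl: 

Least fixpoint reached:
  node 0: −
  node 1: ⊤
  node 2: ⊤
  node 3: ⊤
  node 4: ⊤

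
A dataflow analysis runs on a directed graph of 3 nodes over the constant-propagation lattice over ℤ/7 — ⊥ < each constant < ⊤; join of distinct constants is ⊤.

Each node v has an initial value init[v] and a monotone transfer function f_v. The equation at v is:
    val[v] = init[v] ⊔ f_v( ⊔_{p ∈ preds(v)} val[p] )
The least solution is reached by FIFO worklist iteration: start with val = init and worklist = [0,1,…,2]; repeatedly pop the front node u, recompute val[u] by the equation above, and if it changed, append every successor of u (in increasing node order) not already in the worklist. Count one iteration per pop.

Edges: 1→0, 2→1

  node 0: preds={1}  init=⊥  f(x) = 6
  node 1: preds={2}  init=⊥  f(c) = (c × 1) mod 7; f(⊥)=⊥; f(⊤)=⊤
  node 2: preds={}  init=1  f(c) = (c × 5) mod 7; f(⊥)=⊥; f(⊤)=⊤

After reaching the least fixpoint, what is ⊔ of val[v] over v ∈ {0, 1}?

⊤

Iteration log — 4 steps:
  step 1. node 0  ⊔preds=⊥  new=6  old=⊥  +wl: 
  step 2. node 1  ⊔preds=1  new=1  old=⊥  +wl: 0
  step 3. node 2  ⊔preds=⊥  new=1  stable
  step 4. node 0  ⊔preds=1  new=6  stable

Least fixpoint reached:
  node 0: 6
  node 1: 1
  node 2: 1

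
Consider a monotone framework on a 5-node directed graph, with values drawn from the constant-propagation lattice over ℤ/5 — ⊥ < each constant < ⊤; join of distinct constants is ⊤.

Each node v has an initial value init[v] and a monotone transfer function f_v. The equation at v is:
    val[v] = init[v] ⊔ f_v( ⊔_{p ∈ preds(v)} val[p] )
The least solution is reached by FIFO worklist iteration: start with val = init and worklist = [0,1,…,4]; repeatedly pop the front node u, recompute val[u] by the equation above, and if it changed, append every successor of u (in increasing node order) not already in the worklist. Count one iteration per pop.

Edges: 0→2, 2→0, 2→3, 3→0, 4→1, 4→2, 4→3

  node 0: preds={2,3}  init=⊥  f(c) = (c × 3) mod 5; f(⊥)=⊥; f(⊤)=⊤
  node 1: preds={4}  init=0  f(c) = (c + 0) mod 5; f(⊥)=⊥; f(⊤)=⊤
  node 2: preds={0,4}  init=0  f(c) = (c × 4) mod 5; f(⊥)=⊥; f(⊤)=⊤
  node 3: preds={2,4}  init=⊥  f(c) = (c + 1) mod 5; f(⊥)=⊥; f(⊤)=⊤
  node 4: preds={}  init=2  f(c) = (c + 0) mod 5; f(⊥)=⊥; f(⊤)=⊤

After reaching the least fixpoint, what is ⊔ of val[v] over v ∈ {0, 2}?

Trace (7 dequeues):
  [1] u=0 | in 0 | out 0 | prev ⊥ | push {}
  [2] u=1 | in 2 | out ⊤ | prev 0 | push {}
  [3] u=2 | in ⊤ | out ⊤ | prev 0 | push {0}
  [4] u=3 | in ⊤ | out ⊤ | prev ⊥ | push {}
  [5] u=4 | in ⊥ | out 2 | ==
  [6] u=0 | in ⊤ | out ⊤ | prev 0 | push {2}
  [7] u=2 | in ⊤ | out ⊤ | ==

Converged values:
  [0] ⊤
  [1] ⊤
  [2] ⊤
  [3] ⊤
  [4] 2

⊤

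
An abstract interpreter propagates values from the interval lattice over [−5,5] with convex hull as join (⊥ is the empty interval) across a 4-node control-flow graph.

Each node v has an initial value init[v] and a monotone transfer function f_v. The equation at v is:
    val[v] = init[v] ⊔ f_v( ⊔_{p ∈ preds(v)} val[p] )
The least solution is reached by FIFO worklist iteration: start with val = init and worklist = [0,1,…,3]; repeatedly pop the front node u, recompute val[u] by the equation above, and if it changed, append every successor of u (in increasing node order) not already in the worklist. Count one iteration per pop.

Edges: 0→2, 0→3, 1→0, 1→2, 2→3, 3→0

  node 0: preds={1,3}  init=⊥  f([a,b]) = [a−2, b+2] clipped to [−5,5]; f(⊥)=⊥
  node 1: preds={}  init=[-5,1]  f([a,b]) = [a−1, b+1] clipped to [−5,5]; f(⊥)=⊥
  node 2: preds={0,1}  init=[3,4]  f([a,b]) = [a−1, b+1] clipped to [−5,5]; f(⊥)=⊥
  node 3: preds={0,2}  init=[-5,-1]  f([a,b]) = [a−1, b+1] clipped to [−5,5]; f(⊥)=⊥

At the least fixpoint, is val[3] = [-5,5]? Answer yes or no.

Iteration log — 7 steps:
  step 1. node 0  ⊔preds=[-5,1]  new=[-5,3]  old=⊥  +wl: 
  step 2. node 1  ⊔preds=⊥  new=[-5,1]  stable
  step 3. node 2  ⊔preds=[-5,3]  new=[-5,4]  old=[3,4]  +wl: 
  step 4. node 3  ⊔preds=[-5,4]  new=[-5,5]  old=[-5,-1]  +wl: 0
  step 5. node 0  ⊔preds=[-5,5]  new=[-5,5]  old=[-5,3]  +wl: 2,3
  step 6. node 2  ⊔preds=[-5,5]  new=[-5,5]  old=[-5,4]  +wl: 
  step 7. node 3  ⊔preds=[-5,5]  new=[-5,5]  stable

Least fixpoint reached:
  node 0: [-5,5]
  node 1: [-5,1]
  node 2: [-5,5]
  node 3: [-5,5]

yes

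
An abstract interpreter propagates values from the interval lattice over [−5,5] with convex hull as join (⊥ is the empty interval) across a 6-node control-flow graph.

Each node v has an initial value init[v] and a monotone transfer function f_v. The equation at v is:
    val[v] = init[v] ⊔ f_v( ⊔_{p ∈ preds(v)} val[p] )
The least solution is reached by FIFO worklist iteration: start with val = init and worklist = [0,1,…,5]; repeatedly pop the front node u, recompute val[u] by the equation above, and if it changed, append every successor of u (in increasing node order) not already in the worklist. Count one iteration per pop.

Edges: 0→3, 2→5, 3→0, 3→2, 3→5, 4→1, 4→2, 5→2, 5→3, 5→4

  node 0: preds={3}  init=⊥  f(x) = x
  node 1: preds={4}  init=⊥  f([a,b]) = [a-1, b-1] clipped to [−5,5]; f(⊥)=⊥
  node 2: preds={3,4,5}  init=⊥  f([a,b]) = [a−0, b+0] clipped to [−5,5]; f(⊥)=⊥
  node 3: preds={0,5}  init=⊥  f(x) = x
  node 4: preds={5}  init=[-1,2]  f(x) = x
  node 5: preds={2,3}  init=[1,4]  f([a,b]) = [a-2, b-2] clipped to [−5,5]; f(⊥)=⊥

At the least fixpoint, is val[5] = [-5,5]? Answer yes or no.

no

Iteration log — 22 steps:
  step 1. node 0  ⊔preds=⊥  new=⊥  stable
  step 2. node 1  ⊔preds=[-1,2]  new=[-2,1]  old=⊥  +wl: 
  step 3. node 2  ⊔preds=[-1,4]  new=[-1,4]  old=⊥  +wl: 
  step 4. node 3  ⊔preds=[1,4]  new=[1,4]  old=⊥  +wl: 0,2
  step 5. node 4  ⊔preds=[1,4]  new=[-1,4]  old=[-1,2]  +wl: 1
  step 6. node 5  ⊔preds=[-1,4]  new=[-3,4]  old=[1,4]  +wl: 3,4
  step 7. node 0  ⊔preds=[1,4]  new=[1,4]  old=⊥  +wl: 
  step 8. node 2  ⊔preds=[-3,4]  new=[-3,4]  old=[-1,4]  +wl: 5
  step 9. node 1  ⊔preds=[-1,4]  new=[-2,3]  old=[-2,1]  +wl: 
  step 10. node 3  ⊔preds=[-3,4]  new=[-3,4]  old=[1,4]  +wl: 0,2
  step 11. node 4  ⊔preds=[-3,4]  new=[-3,4]  old=[-1,4]  +wl: 1
  step 12. node 5  ⊔preds=[-3,4]  new=[-5,4]  old=[-3,4]  +wl: 3,4
  step 13. node 0  ⊔preds=[-3,4]  new=[-3,4]  old=[1,4]  +wl: 
  step 14. node 2  ⊔preds=[-5,4]  new=[-5,4]  old=[-3,4]  +wl: 5
  step 15. node 1  ⊔preds=[-3,4]  new=[-4,3]  old=[-2,3]  +wl: 
  step 16. node 3  ⊔preds=[-5,4]  new=[-5,4]  old=[-3,4]  +wl: 0,2
  step 17. node 4  ⊔preds=[-5,4]  new=[-5,4]  old=[-3,4]  +wl: 1
  step 18. node 5  ⊔preds=[-5,4]  new=[-5,4]  stable
  step 19. node 0  ⊔preds=[-5,4]  new=[-5,4]  old=[-3,4]  +wl: 3
  step 20. node 2  ⊔preds=[-5,4]  new=[-5,4]  stable
  step 21. node 1  ⊔preds=[-5,4]  new=[-5,3]  old=[-4,3]  +wl: 
  step 22. node 3  ⊔preds=[-5,4]  new=[-5,4]  stable

Least fixpoint reached:
  node 0: [-5,4]
  node 1: [-5,3]
  node 2: [-5,4]
  node 3: [-5,4]
  node 4: [-5,4]
  node 5: [-5,4]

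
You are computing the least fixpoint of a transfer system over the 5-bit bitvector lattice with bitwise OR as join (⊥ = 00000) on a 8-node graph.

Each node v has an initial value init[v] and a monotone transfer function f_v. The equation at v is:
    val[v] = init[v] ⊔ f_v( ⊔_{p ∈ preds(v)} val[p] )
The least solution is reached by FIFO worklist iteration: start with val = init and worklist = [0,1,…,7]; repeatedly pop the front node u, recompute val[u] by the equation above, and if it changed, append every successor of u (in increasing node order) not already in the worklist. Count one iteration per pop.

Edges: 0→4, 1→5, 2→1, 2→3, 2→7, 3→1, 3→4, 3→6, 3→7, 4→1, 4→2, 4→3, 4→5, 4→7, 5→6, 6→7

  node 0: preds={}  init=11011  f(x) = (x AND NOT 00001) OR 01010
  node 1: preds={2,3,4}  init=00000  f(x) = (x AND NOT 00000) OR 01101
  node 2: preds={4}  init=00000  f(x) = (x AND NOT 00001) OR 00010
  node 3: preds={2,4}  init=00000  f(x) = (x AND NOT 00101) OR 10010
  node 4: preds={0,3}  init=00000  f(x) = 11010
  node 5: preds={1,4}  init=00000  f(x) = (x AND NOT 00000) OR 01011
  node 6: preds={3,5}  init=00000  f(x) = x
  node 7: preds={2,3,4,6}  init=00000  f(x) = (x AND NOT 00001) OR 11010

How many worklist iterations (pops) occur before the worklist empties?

16

Iteration log — 16 steps:
  step 1. node 0  ⊔preds=00000  new=11011  stable
  step 2. node 1  ⊔preds=00000  new=01101  old=00000  +wl: 
  step 3. node 2  ⊔preds=00000  new=00010  old=00000  +wl: 1
  step 4. node 3  ⊔preds=00010  new=10010  old=00000  +wl: 
  step 5. node 4  ⊔preds=11011  new=11010  old=00000  +wl: 2,3
  step 6. node 5  ⊔preds=11111  new=11111  old=00000  +wl: 
  step 7. node 6  ⊔preds=11111  new=11111  old=00000  +wl: 
  step 8. node 7  ⊔preds=11111  new=11110  old=00000  +wl: 
  step 9. node 1  ⊔preds=11010  new=11111  old=01101  +wl: 5
  step 10. node 2  ⊔preds=11010  new=11010  old=00010  +wl: 1,7
  step 11. node 3  ⊔preds=11010  new=11010  old=10010  +wl: 4,6
  step 12. node 5  ⊔preds=11111  new=11111  stable
  step 13. node 1  ⊔preds=11010  new=11111  stable
  step 14. node 7  ⊔preds=11111  new=11110  stable
  step 15. node 4  ⊔preds=11011  new=11010  stable
  step 16. node 6  ⊔preds=11111  new=11111  stable

Least fixpoint reached:
  node 0: 11011
  node 1: 11111
  node 2: 11010
  node 3: 11010
  node 4: 11010
  node 5: 11111
  node 6: 11111
  node 7: 11110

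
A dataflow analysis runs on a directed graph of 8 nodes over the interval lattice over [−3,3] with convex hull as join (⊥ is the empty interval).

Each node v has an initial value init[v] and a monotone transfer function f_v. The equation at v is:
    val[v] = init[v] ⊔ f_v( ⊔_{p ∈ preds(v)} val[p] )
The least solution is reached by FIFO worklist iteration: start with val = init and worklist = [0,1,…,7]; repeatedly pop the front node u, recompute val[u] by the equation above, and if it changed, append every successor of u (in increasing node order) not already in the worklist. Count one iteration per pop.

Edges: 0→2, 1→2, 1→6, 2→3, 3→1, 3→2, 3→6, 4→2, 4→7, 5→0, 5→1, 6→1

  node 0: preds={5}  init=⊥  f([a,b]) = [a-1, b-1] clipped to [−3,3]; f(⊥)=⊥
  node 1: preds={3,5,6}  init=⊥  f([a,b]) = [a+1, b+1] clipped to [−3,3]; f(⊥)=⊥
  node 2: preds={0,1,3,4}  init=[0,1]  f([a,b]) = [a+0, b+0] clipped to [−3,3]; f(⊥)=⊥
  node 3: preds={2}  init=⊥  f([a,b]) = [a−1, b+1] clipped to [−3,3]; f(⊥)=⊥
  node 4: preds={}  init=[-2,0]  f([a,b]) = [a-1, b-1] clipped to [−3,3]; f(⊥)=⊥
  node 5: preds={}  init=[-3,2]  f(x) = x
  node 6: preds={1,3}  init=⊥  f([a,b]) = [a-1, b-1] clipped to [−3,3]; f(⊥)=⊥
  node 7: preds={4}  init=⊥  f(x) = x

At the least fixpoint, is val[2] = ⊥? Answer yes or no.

no

Iteration log — 10 steps:
  step 1. node 0  ⊔preds=[-3,2]  new=[-3,1]  old=⊥  +wl: 
  step 2. node 1  ⊔preds=[-3,2]  new=[-2,3]  old=⊥  +wl: 
  step 3. node 2  ⊔preds=[-3,3]  new=[-3,3]  old=[0,1]  +wl: 
  step 4. node 3  ⊔preds=[-3,3]  new=[-3,3]  old=⊥  +wl: 1,2
  step 5. node 4  ⊔preds=⊥  new=[-2,0]  stable
  step 6. node 5  ⊔preds=⊥  new=[-3,2]  stable
  step 7. node 6  ⊔preds=[-3,3]  new=[-3,2]  old=⊥  +wl: 
  step 8. node 7  ⊔preds=[-2,0]  new=[-2,0]  old=⊥  +wl: 
  step 9. node 1  ⊔preds=[-3,3]  new=[-2,3]  stable
  step 10. node 2  ⊔preds=[-3,3]  new=[-3,3]  stable

Least fixpoint reached:
  node 0: [-3,1]
  node 1: [-2,3]
  node 2: [-3,3]
  node 3: [-3,3]
  node 4: [-2,0]
  node 5: [-3,2]
  node 6: [-3,2]
  node 7: [-2,0]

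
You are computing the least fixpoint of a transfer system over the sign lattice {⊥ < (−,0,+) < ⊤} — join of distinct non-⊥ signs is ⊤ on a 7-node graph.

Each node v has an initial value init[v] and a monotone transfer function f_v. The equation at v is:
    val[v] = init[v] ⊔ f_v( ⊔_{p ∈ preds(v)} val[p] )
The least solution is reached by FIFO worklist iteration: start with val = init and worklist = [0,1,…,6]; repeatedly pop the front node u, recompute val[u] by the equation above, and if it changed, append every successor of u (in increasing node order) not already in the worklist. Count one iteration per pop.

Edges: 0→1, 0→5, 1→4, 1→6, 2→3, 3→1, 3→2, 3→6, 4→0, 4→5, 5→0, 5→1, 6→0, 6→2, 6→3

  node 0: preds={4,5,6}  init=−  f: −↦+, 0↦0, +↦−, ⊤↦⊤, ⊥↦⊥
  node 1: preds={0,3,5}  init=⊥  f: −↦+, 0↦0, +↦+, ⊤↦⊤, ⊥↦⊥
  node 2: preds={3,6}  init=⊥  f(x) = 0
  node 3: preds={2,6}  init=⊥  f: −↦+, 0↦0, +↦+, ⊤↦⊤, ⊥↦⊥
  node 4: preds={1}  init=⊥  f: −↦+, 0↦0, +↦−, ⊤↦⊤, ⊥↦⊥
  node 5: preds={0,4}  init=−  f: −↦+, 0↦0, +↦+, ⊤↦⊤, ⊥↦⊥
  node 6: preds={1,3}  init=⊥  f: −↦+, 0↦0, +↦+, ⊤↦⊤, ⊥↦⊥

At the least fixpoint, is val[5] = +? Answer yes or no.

Worklist (14 pops):
  #1 pop 0: in=− → ⊤ (was −); enqueue []
  #2 pop 1: in=⊤ → ⊤ (was ⊥); enqueue []
  #3 pop 2: in=⊥ → 0 (was ⊥); enqueue []
  #4 pop 3: in=0 → 0 (was ⊥); enqueue [1,2]
  #5 pop 4: in=⊤ → ⊤ (was ⊥); enqueue [0]
  #6 pop 5: in=⊤ → ⊤ (was −); enqueue []
  #7 pop 6: in=⊤ → ⊤ (was ⊥); enqueue [3]
  #8 pop 1: in=⊤ → ⊤ (no change)
  #9 pop 2: in=⊤ → 0 (no change)
  #10 pop 0: in=⊤ → ⊤ (no change)
  #11 pop 3: in=⊤ → ⊤ (was 0); enqueue [1,2,6]
  #12 pop 1: in=⊤ → ⊤ (no change)
  #13 pop 2: in=⊤ → 0 (no change)
  #14 pop 6: in=⊤ → ⊤ (no change)

Fixpoint:
  val[0] = ⊤
  val[1] = ⊤
  val[2] = 0
  val[3] = ⊤
  val[4] = ⊤
  val[5] = ⊤
  val[6] = ⊤

no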